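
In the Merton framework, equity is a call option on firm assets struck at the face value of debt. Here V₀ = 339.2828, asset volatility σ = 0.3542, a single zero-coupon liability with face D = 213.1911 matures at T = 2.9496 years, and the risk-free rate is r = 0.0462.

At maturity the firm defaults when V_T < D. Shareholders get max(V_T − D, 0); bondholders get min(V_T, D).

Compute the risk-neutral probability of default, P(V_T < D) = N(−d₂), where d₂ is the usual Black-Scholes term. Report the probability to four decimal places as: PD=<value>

PD=0.2471

d₁ = [ln(V₀/D) + (r + σ²/2)T] / (σ√T)
   = [ln(339.2828/213.1911) + (0.0462 + 0.5·0.3542²)·2.9496] / (0.3542·√2.9496)
   = [0.464645 + 0.321296] / 0.608317 = 1.291993
d₂ = d₁ − σ√T = 1.291993 − 0.608317 = 0.683676
risk-neutral PD = N(−d₂) = N(-0.683676) = 0.247090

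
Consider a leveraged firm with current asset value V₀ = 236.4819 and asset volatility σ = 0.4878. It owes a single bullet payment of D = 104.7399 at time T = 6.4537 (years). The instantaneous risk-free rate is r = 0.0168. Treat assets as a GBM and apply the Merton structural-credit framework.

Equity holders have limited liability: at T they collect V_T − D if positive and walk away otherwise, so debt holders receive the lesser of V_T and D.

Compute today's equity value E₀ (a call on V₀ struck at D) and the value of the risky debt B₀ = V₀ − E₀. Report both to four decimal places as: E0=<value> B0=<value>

d₁ = [ln(V₀/D) + (r + σ²/2)T] / (σ√T)
   = [ln(236.4819/104.7399) + (0.0168 + 0.5·0.4878²)·6.4537] / (0.4878·√6.4537)
   = [0.814392 + 0.876247] / 1.239214 = 1.364284
d₂ = d₁ − σ√T = 1.364284 − 1.239214 = 0.125070
N(d₁) = 0.913761,  N(d₂) = 0.549766,  e^(−rT) = 0.897249
E₀ = V₀·N(d₁) − D·e^(−rT)·N(d₂)
   = 236.4819·0.913761 − 104.7399·0.897249·0.549766 = 164.422139
B₀ = V₀ − E₀ = 236.4819 − 164.422139 = 72.059761

E0=164.4221 B0=72.0598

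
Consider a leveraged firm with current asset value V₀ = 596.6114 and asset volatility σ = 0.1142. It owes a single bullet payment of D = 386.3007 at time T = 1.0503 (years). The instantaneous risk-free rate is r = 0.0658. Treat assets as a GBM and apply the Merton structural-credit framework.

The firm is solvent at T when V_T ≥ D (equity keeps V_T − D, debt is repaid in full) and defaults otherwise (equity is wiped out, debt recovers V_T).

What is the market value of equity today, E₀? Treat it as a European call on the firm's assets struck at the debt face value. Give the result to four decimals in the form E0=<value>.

d₁ = [ln(V₀/D) + (r + σ²/2)T] / (σ√T)
   = [ln(596.6114/386.3007) + (0.0658 + 0.5·0.1142²)·1.0503] / (0.1142·√1.0503)
   = [0.434650 + 0.075959] / 0.117037 = 4.362799
d₂ = d₁ − σ√T = 4.362799 − 0.117037 = 4.245762
N(d₁) = 0.999994,  N(d₂) = 0.999989,  e^(−rT) = 0.933224
E₀ = V₀·N(d₁) − D·e^(−rT)·N(d₂)
   = 596.6114·0.999994 − 386.3007·0.933224·0.999989 = 236.106310

E0=236.1063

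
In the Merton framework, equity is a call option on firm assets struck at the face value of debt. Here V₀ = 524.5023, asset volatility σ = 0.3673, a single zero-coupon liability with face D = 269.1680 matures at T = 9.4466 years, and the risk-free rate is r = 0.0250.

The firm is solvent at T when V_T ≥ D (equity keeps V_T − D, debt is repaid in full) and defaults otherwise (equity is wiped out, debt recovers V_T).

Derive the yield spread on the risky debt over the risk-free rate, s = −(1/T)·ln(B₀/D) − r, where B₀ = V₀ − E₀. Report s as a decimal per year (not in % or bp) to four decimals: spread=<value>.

d₁ = [ln(V₀/D) + (r + σ²/2)T] / (σ√T)
   = [ln(524.5023/269.1680) + (0.0250 + 0.5·0.3673²)·9.4466] / (0.3673·√9.4466)
   = [0.667114 + 0.873382] / 1.128908 = 1.364589
d₂ = d₁ − σ√T = 1.364589 − 1.128908 = 0.235681
N(d₁) = 0.913809,  N(d₂) = 0.593160,  e^(−rT) = 0.789650
E₀ = V₀·N(d₁) − D·e^(−rT)·N(d₂)
   = 524.5023·0.913809 − 269.1680·0.789650·0.593160 = 353.219572
B₀ = V₀ − E₀ = 524.5023 − 353.219572 = 171.282728
spread = −(1/T)·ln(B₀/D) − r = −(1/9.4466)·ln(171.282728/269.1680) − 0.0250 = 0.02285004

spread=0.0229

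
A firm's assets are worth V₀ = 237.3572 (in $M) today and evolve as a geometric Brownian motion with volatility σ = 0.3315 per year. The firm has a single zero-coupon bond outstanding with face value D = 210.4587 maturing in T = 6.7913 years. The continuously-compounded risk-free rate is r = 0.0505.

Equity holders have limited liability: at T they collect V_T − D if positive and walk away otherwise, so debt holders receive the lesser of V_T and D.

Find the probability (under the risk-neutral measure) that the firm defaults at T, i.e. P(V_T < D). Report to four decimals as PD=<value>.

PD=0.4585

d₁ = [ln(V₀/D) + (r + σ²/2)T] / (σ√T)
   = [ln(237.3572/210.4587) + (0.0505 + 0.5·0.3315²)·6.7913] / (0.3315·√6.7913)
   = [0.120277 + 0.716116] / 0.863893 = 0.968167
d₂ = d₁ − σ√T = 0.968167 − 0.863893 = 0.104274
risk-neutral PD = N(−d₂) = N(-0.104274) = 0.458476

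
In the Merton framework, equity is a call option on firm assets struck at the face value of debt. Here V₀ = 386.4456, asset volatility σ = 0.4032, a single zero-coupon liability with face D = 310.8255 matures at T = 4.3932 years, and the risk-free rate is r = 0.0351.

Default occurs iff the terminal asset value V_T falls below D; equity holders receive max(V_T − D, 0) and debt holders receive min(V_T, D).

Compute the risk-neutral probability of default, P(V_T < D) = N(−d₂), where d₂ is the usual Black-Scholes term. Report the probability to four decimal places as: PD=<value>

PD=0.4930

d₁ = [ln(V₀/D) + (r + σ²/2)T] / (σ√T)
   = [ln(386.4456/310.8255) + (0.0351 + 0.5·0.4032²)·4.3932] / (0.4032·√4.3932)
   = [0.217759 + 0.511303] / 0.845106 = 0.862688
d₂ = d₁ − σ√T = 0.862688 − 0.845106 = 0.017582
risk-neutral PD = N(−d₂) = N(-0.017582) = 0.492986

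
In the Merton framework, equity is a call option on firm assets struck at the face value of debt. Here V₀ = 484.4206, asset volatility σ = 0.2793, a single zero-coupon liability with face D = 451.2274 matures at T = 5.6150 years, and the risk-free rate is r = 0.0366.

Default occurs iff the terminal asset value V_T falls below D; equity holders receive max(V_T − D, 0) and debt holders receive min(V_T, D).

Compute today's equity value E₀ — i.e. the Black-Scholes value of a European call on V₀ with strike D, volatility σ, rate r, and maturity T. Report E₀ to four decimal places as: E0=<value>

E0=178.0289

d₁ = [ln(V₀/D) + (r + σ²/2)T] / (σ√T)
   = [ln(484.4206/451.2274) + (0.0366 + 0.5·0.2793²)·5.6150] / (0.2793·√5.6150)
   = [0.070982 + 0.424518] / 0.661829 = 0.748683
d₂ = d₁ − σ√T = 0.748683 − 0.661829 = 0.086854
N(d₁) = 0.772976,  N(d₂) = 0.534606,  e^(−rT) = 0.814233
E₀ = V₀·N(d₁) − D·e^(−rT)·N(d₂)
   = 484.4206·0.772976 − 451.2274·0.814233·0.534606 = 178.028897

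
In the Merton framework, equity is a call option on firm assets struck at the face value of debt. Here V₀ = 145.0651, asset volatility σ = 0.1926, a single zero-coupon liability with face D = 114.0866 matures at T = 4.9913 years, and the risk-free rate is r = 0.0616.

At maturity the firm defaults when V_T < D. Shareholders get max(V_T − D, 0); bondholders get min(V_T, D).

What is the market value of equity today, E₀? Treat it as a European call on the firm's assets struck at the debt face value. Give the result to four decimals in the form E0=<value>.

E0=63.4291

d₁ = [ln(V₀/D) + (r + σ²/2)T] / (σ√T)
   = [ln(145.0651/114.0866) + (0.0616 + 0.5·0.1926²)·4.9913] / (0.1926·√4.9913)
   = [0.240225 + 0.400040] / 0.430292 = 1.487977
d₂ = d₁ − σ√T = 1.487977 − 0.430292 = 1.057685
N(d₁) = 0.931622,  N(d₂) = 0.854901,  e^(−rT) = 0.735309
E₀ = V₀·N(d₁) − D·e^(−rT)·N(d₂)
   = 145.0651·0.931622 − 114.0866·0.735309·0.854901 = 63.429076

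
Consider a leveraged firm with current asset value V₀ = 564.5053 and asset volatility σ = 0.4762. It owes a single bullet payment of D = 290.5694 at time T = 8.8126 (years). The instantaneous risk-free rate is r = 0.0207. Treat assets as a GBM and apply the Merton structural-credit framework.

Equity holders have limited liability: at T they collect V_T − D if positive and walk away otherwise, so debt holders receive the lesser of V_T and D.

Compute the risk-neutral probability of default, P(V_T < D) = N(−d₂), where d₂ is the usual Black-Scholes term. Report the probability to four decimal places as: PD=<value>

PD=0.5430

d₁ = [ln(V₀/D) + (r + σ²/2)T] / (σ√T)
   = [ln(564.5053/290.5694) + (0.0207 + 0.5·0.4762²)·8.8126] / (0.4762·√8.8126)
   = [0.664107 + 1.181622] / 1.413648 = 1.305649
d₂ = d₁ − σ√T = 1.305649 − 1.413648 = -0.107999
risk-neutral PD = N(−d₂) = N(0.107999) = 0.543002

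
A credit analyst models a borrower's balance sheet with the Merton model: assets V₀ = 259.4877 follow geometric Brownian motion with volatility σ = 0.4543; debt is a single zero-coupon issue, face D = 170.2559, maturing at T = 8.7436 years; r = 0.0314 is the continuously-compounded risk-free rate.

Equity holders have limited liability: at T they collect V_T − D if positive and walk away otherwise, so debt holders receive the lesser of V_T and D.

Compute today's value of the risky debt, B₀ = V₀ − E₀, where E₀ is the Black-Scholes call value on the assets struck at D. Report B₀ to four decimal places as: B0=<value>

B0=87.1720

d₁ = [ln(V₀/D) + (r + σ²/2)T] / (σ√T)
   = [ln(259.4877/170.2559) + (0.0314 + 0.5·0.4543²)·8.7436] / (0.4543·√8.7436)
   = [0.421407 + 1.176838] / 1.343346 = 1.189749
d₂ = d₁ − σ√T = 1.189749 − 1.343346 = -0.153597
N(d₁) = 0.882928,  N(d₂) = 0.438964,  e^(−rT) = 0.759915
E₀ = V₀·N(d₁) − D·e^(−rT)·N(d₂)
   = 259.4877·0.882928 − 170.2559·0.759915·0.438964 = 172.315701
B₀ = V₀ − E₀ = 259.4877 − 172.315701 = 87.171999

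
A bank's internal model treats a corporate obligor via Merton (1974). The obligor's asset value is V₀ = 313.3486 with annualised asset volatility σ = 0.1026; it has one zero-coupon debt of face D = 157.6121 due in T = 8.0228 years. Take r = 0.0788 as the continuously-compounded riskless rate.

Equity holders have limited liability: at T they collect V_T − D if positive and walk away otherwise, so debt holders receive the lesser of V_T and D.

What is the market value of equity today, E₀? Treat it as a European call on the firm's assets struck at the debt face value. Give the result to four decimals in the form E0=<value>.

d₁ = [ln(V₀/D) + (r + σ²/2)T] / (σ√T)
   = [ln(313.3486/157.6121) + (0.0788 + 0.5·0.1026²)·8.0228] / (0.1026·√8.0228)
   = [0.687179 + 0.674424] / 0.290610 = 4.685330
d₂ = d₁ − σ√T = 4.685330 − 0.290610 = 4.394720
N(d₁) = 0.999999,  N(d₂) = 0.999994,  e^(−rT) = 0.531423
E₀ = V₀·N(d₁) − D·e^(−rT)·N(d₂)
   = 313.3486·0.999999 − 157.6121·0.531423·0.999994 = 229.589904

E0=229.5899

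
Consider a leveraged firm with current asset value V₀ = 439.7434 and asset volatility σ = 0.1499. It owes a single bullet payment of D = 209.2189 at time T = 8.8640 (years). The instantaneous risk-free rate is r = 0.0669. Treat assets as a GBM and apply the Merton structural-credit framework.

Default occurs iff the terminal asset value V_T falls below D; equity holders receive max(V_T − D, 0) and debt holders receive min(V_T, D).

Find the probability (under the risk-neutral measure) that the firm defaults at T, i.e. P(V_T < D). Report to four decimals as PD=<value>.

d₁ = [ln(V₀/D) + (r + σ²/2)T] / (σ√T)
   = [ln(439.7434/209.2189) + (0.0669 + 0.5·0.1499²)·8.8640] / (0.1499·√8.8640)
   = [0.742810 + 0.692589] / 0.446289 = 3.216297
d₂ = d₁ − σ√T = 3.216297 − 0.446289 = 2.770008
risk-neutral PD = N(−d₂) = N(-2.770008) = 0.002803

PD=0.0028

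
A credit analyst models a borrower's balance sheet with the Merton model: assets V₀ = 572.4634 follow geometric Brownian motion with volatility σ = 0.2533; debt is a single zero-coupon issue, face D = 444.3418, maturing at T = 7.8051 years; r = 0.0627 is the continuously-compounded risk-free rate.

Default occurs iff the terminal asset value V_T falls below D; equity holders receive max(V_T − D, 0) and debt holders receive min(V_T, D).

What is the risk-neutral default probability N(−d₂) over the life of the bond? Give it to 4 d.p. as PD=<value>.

d₁ = [ln(V₀/D) + (r + σ²/2)T] / (σ√T)
   = [ln(572.4634/444.3418) + (0.0627 + 0.5·0.2533²)·7.8051] / (0.2533·√7.8051)
   = [0.253355 + 0.739771] / 0.707660 = 1.403394
d₂ = d₁ − σ√T = 1.403394 − 0.707660 = 0.695735
risk-neutral PD = N(−d₂) = N(-0.695735) = 0.243297

PD=0.2433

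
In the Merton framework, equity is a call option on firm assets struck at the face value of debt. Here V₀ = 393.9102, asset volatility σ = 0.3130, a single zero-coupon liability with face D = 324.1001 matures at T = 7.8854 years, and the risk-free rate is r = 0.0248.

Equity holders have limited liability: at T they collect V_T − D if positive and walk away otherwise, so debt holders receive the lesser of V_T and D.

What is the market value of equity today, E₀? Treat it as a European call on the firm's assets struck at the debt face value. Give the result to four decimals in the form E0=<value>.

d₁ = [ln(V₀/D) + (r + σ²/2)T] / (σ√T)
   = [ln(393.9102/324.1001) + (0.0248 + 0.5·0.3130²)·7.8854] / (0.3130·√7.8854)
   = [0.195071 + 0.581820] / 0.878934 = 0.883901
d₂ = d₁ − σ√T = 0.883901 − 0.878934 = 0.004967
N(d₁) = 0.811625,  N(d₂) = 0.501982,  e^(−rT) = 0.822376
E₀ = V₀·N(d₁) − D·e^(−rT)·N(d₂)
   = 393.9102·0.811625 − 324.1001·0.822376·0.501982 = 185.913252

E0=185.9133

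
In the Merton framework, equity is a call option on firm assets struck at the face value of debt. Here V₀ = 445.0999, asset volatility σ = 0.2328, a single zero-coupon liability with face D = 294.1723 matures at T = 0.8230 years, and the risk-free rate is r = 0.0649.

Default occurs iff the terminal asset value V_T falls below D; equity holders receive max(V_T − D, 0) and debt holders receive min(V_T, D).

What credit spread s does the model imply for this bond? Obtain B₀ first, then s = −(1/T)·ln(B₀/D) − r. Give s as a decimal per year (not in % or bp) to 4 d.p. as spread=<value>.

d₁ = [ln(V₀/D) + (r + σ²/2)T] / (σ√T)
   = [ln(445.0999/294.1723) + (0.0649 + 0.5·0.2328²)·0.8230] / (0.2328·√0.8230)
   = [0.414133 + 0.075714] / 0.211195 = 2.319412
d₂ = d₁ − σ√T = 2.319412 − 0.211195 = 2.108217
N(d₁) = 0.989814,  N(d₂) = 0.982494,  e^(−rT) = 0.947989
E₀ = V₀·N(d₁) − D·e^(−rT)·N(d₂)
   = 445.0999·0.989814 − 294.1723·0.947989·0.982494 = 166.575900
B₀ = V₀ − E₀ = 445.0999 − 166.575900 = 278.524000
spread = −(1/T)·ln(B₀/D) − r = −(1/0.8230)·ln(278.524000/294.1723) − 0.0649 = 0.00151728

spread=0.0015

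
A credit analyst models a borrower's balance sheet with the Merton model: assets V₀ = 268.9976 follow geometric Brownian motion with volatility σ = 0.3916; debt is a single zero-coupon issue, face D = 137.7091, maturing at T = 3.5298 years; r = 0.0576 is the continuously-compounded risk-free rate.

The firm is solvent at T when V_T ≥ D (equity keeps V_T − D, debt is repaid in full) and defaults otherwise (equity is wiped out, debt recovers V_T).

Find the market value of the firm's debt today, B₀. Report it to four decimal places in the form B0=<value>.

d₁ = [ln(V₀/D) + (r + σ²/2)T] / (σ√T)
   = [ln(268.9976/137.7091) + (0.0576 + 0.5·0.3916²)·3.5298] / (0.3916·√3.5298)
   = [0.669559 + 0.473965] / 0.735729 = 1.554274
d₂ = d₁ − σ√T = 1.554274 − 0.735729 = 0.818545
N(d₁) = 0.939940,  N(d₂) = 0.793477,  e^(−rT) = 0.816020
E₀ = V₀·N(d₁) − D·e^(−rT)·N(d₂)
   = 268.9976·0.939940 − 137.7091·0.816020·0.793477 = 163.676038
B₀ = V₀ − E₀ = 268.9976 − 163.676038 = 105.321562

B0=105.3216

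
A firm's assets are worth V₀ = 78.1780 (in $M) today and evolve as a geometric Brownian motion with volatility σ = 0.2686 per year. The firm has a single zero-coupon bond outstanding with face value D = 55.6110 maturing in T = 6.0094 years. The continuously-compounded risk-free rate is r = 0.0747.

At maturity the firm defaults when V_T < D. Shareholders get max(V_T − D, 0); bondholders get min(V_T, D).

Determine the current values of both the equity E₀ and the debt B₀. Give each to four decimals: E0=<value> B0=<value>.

d₁ = [ln(V₀/D) + (r + σ²/2)T] / (σ√T)
   = [ln(78.1780/55.6110) + (0.0747 + 0.5·0.2686²)·6.0094] / (0.2686·√6.0094)
   = [0.340607 + 0.665679] / 0.658448 = 1.528270
d₂ = d₁ − σ√T = 1.528270 − 0.658448 = 0.869822
N(d₁) = 0.936777,  N(d₂) = 0.807801,  e^(−rT) = 0.638329
E₀ = V₀·N(d₁) − D·e^(−rT)·N(d₂)
   = 78.1780·0.936777 − 55.6110·0.638329·0.807801 = 44.559976
B₀ = V₀ − E₀ = 78.1780 − 44.559976 = 33.618024

E0=44.5600 B0=33.6180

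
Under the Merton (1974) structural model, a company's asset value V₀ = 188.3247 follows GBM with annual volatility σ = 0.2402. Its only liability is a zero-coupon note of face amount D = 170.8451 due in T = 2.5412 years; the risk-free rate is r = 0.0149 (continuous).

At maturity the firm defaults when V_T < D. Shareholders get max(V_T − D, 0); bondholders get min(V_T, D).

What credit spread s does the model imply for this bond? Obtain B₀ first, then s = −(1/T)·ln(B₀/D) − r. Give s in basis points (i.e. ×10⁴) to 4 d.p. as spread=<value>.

d₁ = [ln(V₀/D) + (r + σ²/2)T] / (σ√T)
   = [ln(188.3247/170.8451) + (0.0149 + 0.5·0.2402²)·2.5412] / (0.2402·√2.5412)
   = [0.097410 + 0.111172] / 0.382906 = 0.544736
d₂ = d₁ − σ√T = 0.544736 − 0.382906 = 0.161830
N(d₁) = 0.707032,  N(d₂) = 0.564280,  e^(−rT) = 0.962844
E₀ = V₀·N(d₁) − D·e^(−rT)·N(d₂)
   = 188.3247·0.707032 − 170.8451·0.962844·0.564280 = 40.329198
B₀ = V₀ − E₀ = 188.3247 − 40.329198 = 147.995502
spread = −(1/T)·ln(B₀/D) − r = −(1/2.5412)·ln(147.995502/170.8451) − 0.0149 = 0.04159906
in basis points: 0.04159906 × 10⁴ = 415.9906 bp

spread=415.9906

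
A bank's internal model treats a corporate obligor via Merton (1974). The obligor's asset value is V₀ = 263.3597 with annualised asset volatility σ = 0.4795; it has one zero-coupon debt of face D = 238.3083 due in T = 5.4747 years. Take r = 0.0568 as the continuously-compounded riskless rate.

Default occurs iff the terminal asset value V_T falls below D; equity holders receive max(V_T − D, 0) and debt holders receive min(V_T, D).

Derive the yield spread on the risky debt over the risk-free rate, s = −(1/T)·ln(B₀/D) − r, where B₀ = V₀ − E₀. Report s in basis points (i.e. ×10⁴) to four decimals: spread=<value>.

d₁ = [ln(V₀/D) + (r + σ²/2)T] / (σ√T)
   = [ln(263.3597/238.3083) + (0.0568 + 0.5·0.4795²)·5.4747] / (0.4795·√5.4747)
   = [0.099956 + 0.940335] / 1.121938 = 0.927227
d₂ = d₁ − σ√T = 0.927227 − 1.121938 = -0.194711
N(d₁) = 0.823096,  N(d₂) = 0.422810,  e^(−rT) = 0.732741
E₀ = V₀·N(d₁) − D·e^(−rT)·N(d₂)
   = 263.3597·0.823096 − 238.3083·0.732741·0.422810 = 142.939931
B₀ = V₀ − E₀ = 263.3597 − 142.939931 = 120.419769
spread = −(1/T)·ln(B₀/D) − r = −(1/5.4747)·ln(120.419769/238.3083) − 0.0568 = 0.06787925
in basis points: 0.06787925 × 10⁴ = 678.7925 bp

spread=678.7925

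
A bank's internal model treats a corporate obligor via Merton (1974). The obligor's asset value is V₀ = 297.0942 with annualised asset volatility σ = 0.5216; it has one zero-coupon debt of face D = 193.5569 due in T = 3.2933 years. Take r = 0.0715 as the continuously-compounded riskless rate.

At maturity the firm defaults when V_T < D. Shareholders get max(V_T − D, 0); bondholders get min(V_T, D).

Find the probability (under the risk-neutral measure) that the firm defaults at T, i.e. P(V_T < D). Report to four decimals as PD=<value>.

d₁ = [ln(V₀/D) + (r + σ²/2)T] / (σ√T)
   = [ln(297.0942/193.5569) + (0.0715 + 0.5·0.5216²)·3.2933] / (0.5216·√3.2933)
   = [0.428478 + 0.683469] / 0.946571 = 1.174711
d₂ = d₁ − σ√T = 1.174711 − 0.946571 = 0.228140
risk-neutral PD = N(−d₂) = N(-0.228140) = 0.409769

PD=0.4098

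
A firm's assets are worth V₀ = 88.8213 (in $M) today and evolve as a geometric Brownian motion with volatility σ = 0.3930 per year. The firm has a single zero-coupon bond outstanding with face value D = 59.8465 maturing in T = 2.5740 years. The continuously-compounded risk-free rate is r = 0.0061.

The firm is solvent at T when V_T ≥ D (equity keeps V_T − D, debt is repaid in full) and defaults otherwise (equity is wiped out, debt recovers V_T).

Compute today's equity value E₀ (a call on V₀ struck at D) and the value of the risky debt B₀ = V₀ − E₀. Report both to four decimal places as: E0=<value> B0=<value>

d₁ = [ln(V₀/D) + (r + σ²/2)T] / (σ√T)
   = [ln(88.8213/59.8465) + (0.0061 + 0.5·0.3930²)·2.5740] / (0.3930·√2.5740)
   = [0.394844 + 0.214477] / 0.630517 = 0.966383
d₂ = d₁ − σ√T = 0.966383 − 0.630517 = 0.335866
N(d₁) = 0.833074,  N(d₂) = 0.631514,  e^(−rT) = 0.984421
E₀ = V₀·N(d₁) − D·e^(−rT)·N(d₂)
   = 88.8213·0.833074 − 59.8465·0.984421·0.631514 = 36.789569
B₀ = V₀ − E₀ = 88.8213 − 36.789569 = 52.031731

E0=36.7896 B0=52.0317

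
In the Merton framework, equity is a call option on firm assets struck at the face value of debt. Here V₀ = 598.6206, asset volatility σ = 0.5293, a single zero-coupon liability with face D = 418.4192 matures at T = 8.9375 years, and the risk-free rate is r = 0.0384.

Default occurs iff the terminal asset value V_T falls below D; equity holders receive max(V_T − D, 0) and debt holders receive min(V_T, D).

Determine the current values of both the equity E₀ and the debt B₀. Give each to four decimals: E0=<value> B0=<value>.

E0=425.6157 B0=173.0049

d₁ = [ln(V₀/D) + (r + σ²/2)T] / (σ√T)
   = [ln(598.6206/418.4192) + (0.0384 + 0.5·0.5293²)·8.9375] / (0.5293·√8.9375)
   = [0.358144 + 1.595158] / 1.582377 = 1.234410
d₂ = d₁ − σ√T = 1.234410 − 1.582377 = -0.347966
N(d₁) = 0.891475,  N(d₂) = 0.363933,  e^(−rT) = 0.709496
E₀ = V₀·N(d₁) − D·e^(−rT)·N(d₂)
   = 598.6206·0.891475 − 418.4192·0.709496·0.363933 = 425.615735
B₀ = V₀ − E₀ = 598.6206 − 425.615735 = 173.004865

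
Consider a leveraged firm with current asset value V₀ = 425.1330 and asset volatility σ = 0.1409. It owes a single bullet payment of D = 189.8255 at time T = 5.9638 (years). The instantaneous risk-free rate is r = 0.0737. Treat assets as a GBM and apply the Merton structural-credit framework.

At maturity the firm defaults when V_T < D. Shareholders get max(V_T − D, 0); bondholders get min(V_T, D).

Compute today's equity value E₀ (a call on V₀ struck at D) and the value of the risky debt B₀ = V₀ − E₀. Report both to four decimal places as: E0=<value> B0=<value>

d₁ = [ln(V₀/D) + (r + σ²/2)T] / (σ√T)
   = [ln(425.1330/189.8255) + (0.0737 + 0.5·0.1409²)·5.9638] / (0.1409·√5.9638)
   = [0.806297 + 0.498731] / 0.344090 = 3.792690
d₂ = d₁ − σ√T = 3.792690 − 0.344090 = 3.448599
N(d₁) = 0.999925,  N(d₂) = 0.999718,  e^(−rT) = 0.644338
E₀ = V₀·N(d₁) − D·e^(−rT)·N(d₂)
   = 425.1330·0.999925 − 189.8255·0.644338·0.999718 = 302.824027
B₀ = V₀ − E₀ = 425.1330 − 302.824027 = 122.308973

E0=302.8240 B0=122.3090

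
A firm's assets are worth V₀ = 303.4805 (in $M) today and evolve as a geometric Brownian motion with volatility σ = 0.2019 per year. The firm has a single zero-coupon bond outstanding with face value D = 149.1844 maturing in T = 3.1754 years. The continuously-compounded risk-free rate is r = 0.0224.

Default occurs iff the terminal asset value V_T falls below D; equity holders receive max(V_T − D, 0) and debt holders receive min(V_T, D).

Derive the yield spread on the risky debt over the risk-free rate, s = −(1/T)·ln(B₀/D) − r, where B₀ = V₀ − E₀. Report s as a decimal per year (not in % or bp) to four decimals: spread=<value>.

d₁ = [ln(V₀/D) + (r + σ²/2)T] / (σ√T)
   = [ln(303.4805/149.1844) + (0.0224 + 0.5·0.2019²)·3.1754] / (0.2019·√3.1754)
   = [0.710134 + 0.135849] / 0.359779 = 2.351399
d₂ = d₁ − σ√T = 2.351399 − 0.359779 = 1.991621
N(d₁) = 0.990649,  N(d₂) = 0.976794,  e^(−rT) = 0.931342
E₀ = V₀·N(d₁) − D·e^(−rT)·N(d₂)
   = 303.4805·0.990649 − 149.1844·0.931342·0.976794 = 164.925175
B₀ = V₀ − E₀ = 303.4805 − 164.925175 = 138.555325
spread = −(1/T)·ln(B₀/D) − r = −(1/3.1754)·ln(138.555325/149.1844) − 0.0224 = 0.00087688

spread=0.0009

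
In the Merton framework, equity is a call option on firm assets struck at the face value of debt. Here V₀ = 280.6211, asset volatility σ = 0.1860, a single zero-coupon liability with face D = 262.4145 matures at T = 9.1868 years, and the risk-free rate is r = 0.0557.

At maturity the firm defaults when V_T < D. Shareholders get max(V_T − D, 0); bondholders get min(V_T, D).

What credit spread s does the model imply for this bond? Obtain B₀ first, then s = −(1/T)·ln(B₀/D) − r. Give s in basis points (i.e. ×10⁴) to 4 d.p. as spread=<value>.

spread=65.1770

d₁ = [ln(V₀/D) + (r + σ²/2)T] / (σ√T)
   = [ln(280.6211/262.4145) + (0.0557 + 0.5·0.1860²)·9.1868] / (0.1860·√9.1868)
   = [0.067080 + 0.670618] / 0.563761 = 1.308530
d₂ = d₁ − σ√T = 1.308530 − 0.563761 = 0.744769
N(d₁) = 0.904653,  N(d₂) = 0.771794,  e^(−rT) = 0.599473
E₀ = V₀·N(d₁) − D·e^(−rT)·N(d₂)
   = 280.6211·0.904653 − 262.4145·0.599473·0.771794 = 132.453551
B₀ = V₀ − E₀ = 280.6211 − 132.453551 = 148.167549
spread = −(1/T)·ln(B₀/D) − r = −(1/9.1868)·ln(148.167549/262.4145) − 0.0557 = 0.00651770
in basis points: 0.00651770 × 10⁴ = 65.1770 bp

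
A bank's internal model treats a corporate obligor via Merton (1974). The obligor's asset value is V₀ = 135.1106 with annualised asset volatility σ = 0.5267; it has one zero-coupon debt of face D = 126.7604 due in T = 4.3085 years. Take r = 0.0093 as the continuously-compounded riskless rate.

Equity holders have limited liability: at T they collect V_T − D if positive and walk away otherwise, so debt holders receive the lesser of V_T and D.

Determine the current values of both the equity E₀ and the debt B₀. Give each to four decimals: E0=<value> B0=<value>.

d₁ = [ln(V₀/D) + (r + σ²/2)T] / (σ√T)
   = [ln(135.1106/126.7604) + (0.0093 + 0.5·0.5267²)·4.3085] / (0.5267·√4.3085)
   = [0.063795 + 0.637686] / 1.093267 = 0.641637
d₂ = d₁ − σ√T = 0.641637 − 1.093267 = -0.451630
N(d₁) = 0.739446,  N(d₂) = 0.325768,  e^(−rT) = 0.960723
E₀ = V₀·N(d₁) − D·e^(−rT)·N(d₂)
   = 135.1106·0.739446 − 126.7604·0.960723·0.325768 = 60.234410
B₀ = V₀ − E₀ = 135.1106 − 60.234410 = 74.876190

E0=60.2344 B0=74.8762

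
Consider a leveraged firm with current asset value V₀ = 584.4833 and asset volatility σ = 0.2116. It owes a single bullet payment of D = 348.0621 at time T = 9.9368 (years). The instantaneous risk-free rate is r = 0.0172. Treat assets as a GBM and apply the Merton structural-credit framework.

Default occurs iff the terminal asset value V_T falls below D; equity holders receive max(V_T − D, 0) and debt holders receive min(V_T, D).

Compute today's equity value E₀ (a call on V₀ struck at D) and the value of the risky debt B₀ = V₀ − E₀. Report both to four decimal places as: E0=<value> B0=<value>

d₁ = [ln(V₀/D) + (r + σ²/2)T] / (σ√T)
   = [ln(584.4833/348.0621) + (0.0172 + 0.5·0.2116²)·9.9368] / (0.2116·√9.9368)
   = [0.518347 + 0.393371] / 0.667020 = 1.366853
d₂ = d₁ − σ√T = 1.366853 − 0.667020 = 0.699832
N(d₁) = 0.914164,  N(d₂) = 0.757984,  e^(−rT) = 0.842895
E₀ = V₀·N(d₁) − D·e^(−rT)·N(d₂)
   = 584.4833·0.914164 − 348.0621·0.842895·0.757984 = 311.936544
B₀ = V₀ − E₀ = 584.4833 − 311.936544 = 272.546756

E0=311.9365 B0=272.5468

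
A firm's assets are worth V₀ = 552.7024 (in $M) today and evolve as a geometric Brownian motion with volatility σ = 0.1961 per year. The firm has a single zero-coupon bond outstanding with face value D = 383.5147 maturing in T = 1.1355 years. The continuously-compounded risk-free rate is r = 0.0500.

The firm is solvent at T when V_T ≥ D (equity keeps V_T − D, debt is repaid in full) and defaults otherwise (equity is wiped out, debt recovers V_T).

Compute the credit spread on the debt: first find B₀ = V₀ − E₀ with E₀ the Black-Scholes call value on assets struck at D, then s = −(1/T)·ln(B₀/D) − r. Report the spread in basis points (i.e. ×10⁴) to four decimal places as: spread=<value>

d₁ = [ln(V₀/D) + (r + σ²/2)T] / (σ√T)
   = [ln(552.7024/383.5147) + (0.0500 + 0.5·0.1961²)·1.1355] / (0.1961·√1.1355)
   = [0.365442 + 0.078608] / 0.208964 = 2.125007
d₂ = d₁ − σ√T = 2.125007 − 0.208964 = 1.916043
N(d₁) = 0.983207,  N(d₂) = 0.972320,  e^(−rT) = 0.944807
E₀ = V₀·N(d₁) − D·e^(−rT)·N(d₂)
   = 552.7024·0.983207 − 383.5147·0.944807·0.972320 = 191.103330
B₀ = V₀ − E₀ = 552.7024 − 191.103330 = 361.599070
spread = −(1/T)·ln(B₀/D) − r = −(1/1.1355)·ln(361.599070/383.5147) − 0.0500 = 0.00182025
in basis points: 0.00182025 × 10⁴ = 18.2025 bp

spread=18.2025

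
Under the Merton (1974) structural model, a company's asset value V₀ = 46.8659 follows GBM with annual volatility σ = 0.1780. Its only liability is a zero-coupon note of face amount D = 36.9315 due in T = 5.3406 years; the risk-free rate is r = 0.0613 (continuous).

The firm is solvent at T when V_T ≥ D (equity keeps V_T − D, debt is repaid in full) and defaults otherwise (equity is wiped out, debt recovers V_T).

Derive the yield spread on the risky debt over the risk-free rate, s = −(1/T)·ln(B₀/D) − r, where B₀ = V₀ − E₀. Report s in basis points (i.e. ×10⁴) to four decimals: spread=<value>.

spread=39.4147

d₁ = [ln(V₀/D) + (r + σ²/2)T] / (σ√T)
   = [ln(46.8659/36.9315) + (0.0613 + 0.5·0.1780²)·5.3406] / (0.1780·√5.3406)
   = [0.238225 + 0.411985] / 0.411353 = 1.580661
d₂ = d₁ − σ√T = 1.580661 − 0.411353 = 1.169307
N(d₁) = 0.943022,  N(d₂) = 0.878860,  e^(−rT) = 0.720811
E₀ = V₀·N(d₁) − D·e^(−rT)·N(d₂)
   = 46.8659·0.943022 − 36.9315·0.720811·0.878860 = 20.799784
B₀ = V₀ − E₀ = 46.8659 − 20.799784 = 26.066116
spread = −(1/T)·ln(B₀/D) − r = −(1/5.3406)·ln(26.066116/36.9315) − 0.0613 = 0.00394147
in basis points: 0.00394147 × 10⁴ = 39.4147 bp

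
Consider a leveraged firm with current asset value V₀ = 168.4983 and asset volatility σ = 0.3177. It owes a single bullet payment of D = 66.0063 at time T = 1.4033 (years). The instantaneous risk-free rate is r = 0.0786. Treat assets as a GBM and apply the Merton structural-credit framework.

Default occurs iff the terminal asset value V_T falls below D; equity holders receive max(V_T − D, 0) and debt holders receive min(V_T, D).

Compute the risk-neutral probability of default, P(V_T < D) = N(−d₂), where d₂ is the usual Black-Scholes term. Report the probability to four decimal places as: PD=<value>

d₁ = [ln(V₀/D) + (r + σ²/2)T] / (σ√T)
   = [ln(168.4983/66.0063) + (0.0786 + 0.5·0.3177²)·1.4033] / (0.3177·√1.4033)
   = [0.937175 + 0.181119] / 0.376350 = 2.971418
d₂ = d₁ − σ√T = 2.971418 − 0.376350 = 2.595068
risk-neutral PD = N(−d₂) = N(-2.595068) = 0.004729

PD=0.0047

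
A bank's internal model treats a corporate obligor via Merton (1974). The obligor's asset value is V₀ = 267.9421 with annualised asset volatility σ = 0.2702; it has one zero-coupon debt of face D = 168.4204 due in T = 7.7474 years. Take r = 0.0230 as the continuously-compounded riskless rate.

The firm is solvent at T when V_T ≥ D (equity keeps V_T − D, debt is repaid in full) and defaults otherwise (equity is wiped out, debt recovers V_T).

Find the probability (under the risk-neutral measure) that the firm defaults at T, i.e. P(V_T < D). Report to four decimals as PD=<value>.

d₁ = [ln(V₀/D) + (r + σ²/2)T] / (σ√T)
   = [ln(267.9421/168.4204) + (0.0230 + 0.5·0.2702²)·7.7474] / (0.2702·√7.7474)
   = [0.464308 + 0.461001] / 0.752079 = 1.230335
d₂ = d₁ − σ√T = 1.230335 − 0.752079 = 0.478257
risk-neutral PD = N(−d₂) = N(-0.478257) = 0.316234

PD=0.3162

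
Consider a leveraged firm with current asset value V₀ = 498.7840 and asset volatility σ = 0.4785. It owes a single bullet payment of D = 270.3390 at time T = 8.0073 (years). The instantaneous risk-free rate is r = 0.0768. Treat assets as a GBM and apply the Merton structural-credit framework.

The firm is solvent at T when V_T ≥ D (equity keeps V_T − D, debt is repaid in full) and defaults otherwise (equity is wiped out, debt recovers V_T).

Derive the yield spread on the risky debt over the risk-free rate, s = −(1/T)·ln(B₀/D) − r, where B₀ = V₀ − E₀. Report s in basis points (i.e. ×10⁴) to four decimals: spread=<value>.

d₁ = [ln(V₀/D) + (r + σ²/2)T] / (σ√T)
   = [ln(498.7840/270.3390) + (0.0768 + 0.5·0.4785²)·8.0073] / (0.4785·√8.0073)
   = [0.612496 + 1.531645] / 1.354020 = 1.583538
d₂ = d₁ − σ√T = 1.583538 − 1.354020 = 0.229518
N(d₁) = 0.943351,  N(d₂) = 0.590767,  e^(−rT) = 0.540662
E₀ = V₀·N(d₁) − D·e^(−rT)·N(d₂)
   = 498.7840·0.943351 − 270.3390·0.540662·0.590767 = 384.180443
B₀ = V₀ − E₀ = 498.7840 − 384.180443 = 114.603557
spread = −(1/T)·ln(B₀/D) − r = −(1/8.0073)·ln(114.603557/270.3390) − 0.0768 = 0.03037694
in basis points: 0.03037694 × 10⁴ = 303.7694 bp

spread=303.7694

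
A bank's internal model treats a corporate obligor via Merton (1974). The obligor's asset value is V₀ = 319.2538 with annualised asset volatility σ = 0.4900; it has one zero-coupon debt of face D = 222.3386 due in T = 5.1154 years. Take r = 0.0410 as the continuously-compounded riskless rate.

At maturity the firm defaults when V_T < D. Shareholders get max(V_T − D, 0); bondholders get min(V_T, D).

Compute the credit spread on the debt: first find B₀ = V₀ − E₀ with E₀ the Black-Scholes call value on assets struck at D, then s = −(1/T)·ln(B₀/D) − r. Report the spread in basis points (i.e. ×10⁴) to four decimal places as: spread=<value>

d₁ = [ln(V₀/D) + (r + σ²/2)T] / (σ√T)
   = [ln(319.2538/222.3386) + (0.0410 + 0.5·0.4900²)·5.1154] / (0.4900·√5.1154)
   = [0.361785 + 0.823835] / 1.108245 = 1.069817
d₂ = d₁ − σ√T = 1.069817 − 1.108245 = -0.038428
N(d₁) = 0.857649,  N(d₂) = 0.484673,  e^(−rT) = 0.810802
E₀ = V₀·N(d₁) − D·e^(−rT)·N(d₂)
   = 319.2538·0.857649 − 222.3386·0.810802·0.484673 = 186.434478
B₀ = V₀ − E₀ = 319.2538 − 186.434478 = 132.819322
spread = −(1/T)·ln(B₀/D) − r = −(1/5.1154)·ln(132.819322/222.3386) − 0.0410 = 0.05971778
in basis points: 0.05971778 × 10⁴ = 597.1778 bp

spread=597.1778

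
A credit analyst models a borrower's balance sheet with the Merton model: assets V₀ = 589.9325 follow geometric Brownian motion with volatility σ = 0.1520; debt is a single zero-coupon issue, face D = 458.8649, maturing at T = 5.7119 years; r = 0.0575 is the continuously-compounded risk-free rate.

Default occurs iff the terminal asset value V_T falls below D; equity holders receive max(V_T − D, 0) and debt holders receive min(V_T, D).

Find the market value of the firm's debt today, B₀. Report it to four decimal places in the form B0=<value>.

d₁ = [ln(V₀/D) + (r + σ²/2)T] / (σ√T)
   = [ln(589.9325/458.8649) + (0.0575 + 0.5·0.1520²)·5.7119] / (0.1520·√5.7119)
   = [0.251252 + 0.394418] / 0.363274 = 1.777367
d₂ = d₁ − σ√T = 1.777367 − 0.363274 = 1.414093
N(d₁) = 0.962246,  N(d₂) = 0.921333,  e^(−rT) = 0.720050
E₀ = V₀·N(d₁) − D·e^(−rT)·N(d₂)
   = 589.9325·0.962246 − 458.8649·0.720050·0.921333 = 263.246544
B₀ = V₀ − E₀ = 589.9325 − 263.246544 = 326.685956

B0=326.6860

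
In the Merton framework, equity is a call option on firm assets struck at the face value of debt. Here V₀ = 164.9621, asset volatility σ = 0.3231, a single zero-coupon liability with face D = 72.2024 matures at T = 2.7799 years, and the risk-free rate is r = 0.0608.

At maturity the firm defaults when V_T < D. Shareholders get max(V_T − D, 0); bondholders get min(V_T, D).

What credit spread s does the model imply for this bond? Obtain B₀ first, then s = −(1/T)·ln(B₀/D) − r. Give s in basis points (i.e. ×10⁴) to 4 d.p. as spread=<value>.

spread=39.4443

d₁ = [ln(V₀/D) + (r + σ²/2)T] / (σ√T)
   = [ln(164.9621/72.2024) + (0.0608 + 0.5·0.3231²)·2.7799] / (0.3231·√2.7799)
   = [0.826242 + 0.314120] / 0.538706 = 2.116856
d₂ = d₁ − σ√T = 2.116856 − 0.538706 = 1.578150
N(d₁) = 0.982864,  N(d₂) = 0.942734,  e^(−rT) = 0.844494
E₀ = V₀·N(d₁) − D·e^(−rT)·N(d₂)
   = 164.9621·0.982864 − 72.2024·0.844494·0.942734 = 104.652563
B₀ = V₀ − E₀ = 164.9621 − 104.652563 = 60.309537
spread = −(1/T)·ln(B₀/D) − r = −(1/2.7799)·ln(60.309537/72.2024) − 0.0608 = 0.00394443
in basis points: 0.00394443 × 10⁴ = 39.4443 bp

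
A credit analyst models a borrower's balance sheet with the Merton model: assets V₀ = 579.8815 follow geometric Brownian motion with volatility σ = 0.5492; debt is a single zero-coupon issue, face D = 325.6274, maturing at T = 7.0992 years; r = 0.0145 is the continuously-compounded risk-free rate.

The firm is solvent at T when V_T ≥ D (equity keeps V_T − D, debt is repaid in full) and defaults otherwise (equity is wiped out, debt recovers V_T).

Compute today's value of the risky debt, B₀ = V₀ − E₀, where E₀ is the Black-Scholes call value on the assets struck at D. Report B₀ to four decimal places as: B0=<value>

d₁ = [ln(V₀/D) + (r + σ²/2)T] / (σ√T)
   = [ln(579.8815/325.6274) + (0.0145 + 0.5·0.5492²)·7.0992] / (0.5492·√7.0992)
   = [0.577070 + 1.173571] / 1.463306 = 1.196360
d₂ = d₁ − σ√T = 1.196360 − 1.463306 = -0.266946
N(d₁) = 0.884222,  N(d₂) = 0.394755,  e^(−rT) = 0.902183
E₀ = V₀·N(d₁) − D·e^(−rT)·N(d₂)
   = 579.8815·0.884222 − 325.6274·0.902183·0.394755 = 396.774581
B₀ = V₀ − E₀ = 579.8815 − 396.774581 = 183.106919

B0=183.1069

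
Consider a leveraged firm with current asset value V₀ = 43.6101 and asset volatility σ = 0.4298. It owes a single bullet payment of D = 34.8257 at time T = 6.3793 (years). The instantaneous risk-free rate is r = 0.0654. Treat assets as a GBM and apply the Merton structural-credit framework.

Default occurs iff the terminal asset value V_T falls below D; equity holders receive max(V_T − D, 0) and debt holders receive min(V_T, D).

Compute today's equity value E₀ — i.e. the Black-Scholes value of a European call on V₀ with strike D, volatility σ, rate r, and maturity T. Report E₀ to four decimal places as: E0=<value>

E0=26.0943

d₁ = [ln(V₀/D) + (r + σ²/2)T] / (σ√T)
   = [ln(43.6101/34.8257) + (0.0654 + 0.5·0.4298²)·6.3793] / (0.4298·√6.3793)
   = [0.224933 + 1.006424] / 1.085558 = 1.134308
d₂ = d₁ − σ√T = 1.134308 − 1.085558 = 0.048751
N(d₁) = 0.871667,  N(d₂) = 0.519441,  e^(−rT) = 0.658885
E₀ = V₀·N(d₁) − D·e^(−rT)·N(d₂)
   = 43.6101·0.871667 − 34.8257·0.658885·0.519441 = 26.094340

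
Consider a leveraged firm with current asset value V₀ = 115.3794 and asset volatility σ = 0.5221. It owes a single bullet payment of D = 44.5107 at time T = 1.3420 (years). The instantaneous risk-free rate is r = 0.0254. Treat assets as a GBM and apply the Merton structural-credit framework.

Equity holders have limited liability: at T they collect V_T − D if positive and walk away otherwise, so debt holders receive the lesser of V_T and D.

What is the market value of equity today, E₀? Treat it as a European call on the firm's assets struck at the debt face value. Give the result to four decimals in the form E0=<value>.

E0=73.2495

d₁ = [ln(V₀/D) + (r + σ²/2)T] / (σ√T)
   = [ln(115.3794/44.5107) + (0.0254 + 0.5·0.5221²)·1.3420] / (0.5221·√1.3420)
   = [0.952496 + 0.216994] / 0.604825 = 1.933599
d₂ = d₁ − σ√T = 1.933599 − 0.604825 = 1.328774
N(d₁) = 0.973419,  N(d₂) = 0.908039,  e^(−rT) = 0.966488
E₀ = V₀·N(d₁) − D·e^(−rT)·N(d₂)
   = 115.3794·0.973419 − 44.5107·0.966488·0.908039 = 73.249522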